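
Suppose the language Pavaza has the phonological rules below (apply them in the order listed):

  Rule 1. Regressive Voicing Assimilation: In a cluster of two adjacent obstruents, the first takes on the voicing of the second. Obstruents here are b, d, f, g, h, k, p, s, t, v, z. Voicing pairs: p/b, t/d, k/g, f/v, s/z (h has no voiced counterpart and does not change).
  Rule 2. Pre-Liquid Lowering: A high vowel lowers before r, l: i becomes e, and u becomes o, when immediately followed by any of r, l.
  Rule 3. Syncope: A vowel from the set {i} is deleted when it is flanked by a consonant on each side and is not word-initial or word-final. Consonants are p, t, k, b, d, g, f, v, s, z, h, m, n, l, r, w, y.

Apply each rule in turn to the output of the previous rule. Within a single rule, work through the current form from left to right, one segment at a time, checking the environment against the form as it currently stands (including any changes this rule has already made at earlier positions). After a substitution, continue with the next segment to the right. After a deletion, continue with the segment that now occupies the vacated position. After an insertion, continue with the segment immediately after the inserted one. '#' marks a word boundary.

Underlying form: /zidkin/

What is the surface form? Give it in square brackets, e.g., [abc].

[ztkn]

Rule 1 Regressive Voicing Assimilation: [zidkin] → [zitkin]
Rule 2 Pre-Liquid Lowering: no change — [zitkin]
Rule 3 Syncope: [zitkin] → [ztkn]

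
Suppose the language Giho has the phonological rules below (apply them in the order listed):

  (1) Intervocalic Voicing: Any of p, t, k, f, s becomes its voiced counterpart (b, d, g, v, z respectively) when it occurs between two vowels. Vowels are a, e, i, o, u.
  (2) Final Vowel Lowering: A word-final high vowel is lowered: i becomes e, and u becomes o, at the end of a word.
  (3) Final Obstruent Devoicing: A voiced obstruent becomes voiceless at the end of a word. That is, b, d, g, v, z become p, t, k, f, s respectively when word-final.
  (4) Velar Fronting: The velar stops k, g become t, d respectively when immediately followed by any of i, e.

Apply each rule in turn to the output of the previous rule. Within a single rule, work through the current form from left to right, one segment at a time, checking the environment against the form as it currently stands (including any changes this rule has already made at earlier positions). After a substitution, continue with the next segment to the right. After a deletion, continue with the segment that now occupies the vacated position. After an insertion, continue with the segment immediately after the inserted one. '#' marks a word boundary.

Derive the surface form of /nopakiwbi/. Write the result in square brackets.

[nobadiwbe]

(1) Intervocalic Voicing: [nopakiwbi] → [nobagiwbi]
(2) Final Vowel Lowering: [nobagiwbi] → [nobagiwbe]
(3) Final Obstruent Devoicing: no change — [nobagiwbe]
(4) Velar Fronting: [nobagiwbe] → [nobadiwbe]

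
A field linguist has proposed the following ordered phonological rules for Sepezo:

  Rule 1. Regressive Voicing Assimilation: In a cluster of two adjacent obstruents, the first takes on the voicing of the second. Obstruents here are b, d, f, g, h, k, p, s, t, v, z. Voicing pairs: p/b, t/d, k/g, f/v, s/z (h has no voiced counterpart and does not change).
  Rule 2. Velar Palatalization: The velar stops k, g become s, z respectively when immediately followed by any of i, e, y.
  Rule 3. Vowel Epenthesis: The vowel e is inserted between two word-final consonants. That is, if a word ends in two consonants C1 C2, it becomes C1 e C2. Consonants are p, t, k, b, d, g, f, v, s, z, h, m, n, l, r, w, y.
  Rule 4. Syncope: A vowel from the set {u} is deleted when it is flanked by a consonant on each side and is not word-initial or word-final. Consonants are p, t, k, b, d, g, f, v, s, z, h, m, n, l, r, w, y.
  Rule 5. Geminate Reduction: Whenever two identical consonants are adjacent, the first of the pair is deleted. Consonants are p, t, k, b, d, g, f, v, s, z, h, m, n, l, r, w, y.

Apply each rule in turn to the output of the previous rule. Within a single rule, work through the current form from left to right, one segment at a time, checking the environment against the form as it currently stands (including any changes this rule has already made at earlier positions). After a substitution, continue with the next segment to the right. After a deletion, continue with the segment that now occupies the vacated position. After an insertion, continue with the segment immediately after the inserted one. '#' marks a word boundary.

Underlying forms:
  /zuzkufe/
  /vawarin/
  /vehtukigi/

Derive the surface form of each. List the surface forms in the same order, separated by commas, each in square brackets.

/zuzkufe/:
  Rule 1 Regressive Voicing Assimilation: [zuzkufe] → [zuskufe]
  Rule 2 Velar Palatalization: no change — [zuskufe]
  Rule 3 Vowel Epenthesis: no change — [zuskufe]
  Rule 4 Syncope: [zuskufe] → [zskfe]
  Rule 5 Geminate Reduction: no change — [zskfe]
/vawarin/:
  Rule 1 Regressive Voicing Assimilation: no change — [vawarin]
  Rule 2 Velar Palatalization: no change — [vawarin]
  Rule 3 Vowel Epenthesis: no change — [vawarin]
  Rule 4 Syncope: no change — [vawarin]
  Rule 5 Geminate Reduction: no change — [vawarin]
/vehtukigi/:
  Rule 1 Regressive Voicing Assimilation: no change — [vehtukigi]
  Rule 2 Velar Palatalization: [vehtukigi] → [vehtusizi]
  Rule 3 Vowel Epenthesis: no change — [vehtusizi]
  Rule 4 Syncope: [vehtusizi] → [vehtsizi]
  Rule 5 Geminate Reduction: no change — [vehtsizi]

[zskfe], [vawarin], [vehtsizi]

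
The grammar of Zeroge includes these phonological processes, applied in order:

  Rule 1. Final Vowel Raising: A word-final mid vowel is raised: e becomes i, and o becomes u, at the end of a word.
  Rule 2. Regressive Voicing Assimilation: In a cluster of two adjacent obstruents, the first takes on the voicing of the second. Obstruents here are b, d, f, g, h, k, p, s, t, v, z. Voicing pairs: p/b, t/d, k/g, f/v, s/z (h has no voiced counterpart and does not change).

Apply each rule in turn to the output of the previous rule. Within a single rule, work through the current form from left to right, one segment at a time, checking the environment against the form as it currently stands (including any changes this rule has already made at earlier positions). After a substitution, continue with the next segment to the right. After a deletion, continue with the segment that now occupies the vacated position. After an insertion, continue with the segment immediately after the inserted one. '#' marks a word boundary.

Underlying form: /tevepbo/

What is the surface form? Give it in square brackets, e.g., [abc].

Rule 1 Final Vowel Raising: [tevepbo] → [tevepbu]
Rule 2 Regressive Voicing Assimilation: [tevepbu] → [tevebbu]

[tevebbu]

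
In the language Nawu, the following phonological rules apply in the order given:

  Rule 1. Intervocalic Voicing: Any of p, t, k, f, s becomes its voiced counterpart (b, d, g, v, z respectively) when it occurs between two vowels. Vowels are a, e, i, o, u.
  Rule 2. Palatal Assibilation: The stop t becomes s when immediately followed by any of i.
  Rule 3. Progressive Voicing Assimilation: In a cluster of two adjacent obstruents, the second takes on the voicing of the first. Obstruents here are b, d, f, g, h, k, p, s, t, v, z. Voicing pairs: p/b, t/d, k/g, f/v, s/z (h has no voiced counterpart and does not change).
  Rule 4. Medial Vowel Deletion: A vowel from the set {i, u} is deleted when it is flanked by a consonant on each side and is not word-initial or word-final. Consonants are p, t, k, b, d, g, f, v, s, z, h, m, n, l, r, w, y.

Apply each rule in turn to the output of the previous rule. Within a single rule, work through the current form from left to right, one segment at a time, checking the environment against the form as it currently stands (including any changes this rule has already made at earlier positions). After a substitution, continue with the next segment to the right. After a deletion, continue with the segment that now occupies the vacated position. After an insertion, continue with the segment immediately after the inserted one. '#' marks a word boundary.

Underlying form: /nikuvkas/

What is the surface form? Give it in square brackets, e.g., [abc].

[ngvgas]

Rule 1 Intervocalic Voicing: [nikuvkas] → [niguvkas]
Rule 2 Palatal Assibilation: no change — [niguvkas]
Rule 3 Progressive Voicing Assimilation: [niguvkas] → [niguvgas]
Rule 4 Medial Vowel Deletion: [niguvgas] → [ngvgas]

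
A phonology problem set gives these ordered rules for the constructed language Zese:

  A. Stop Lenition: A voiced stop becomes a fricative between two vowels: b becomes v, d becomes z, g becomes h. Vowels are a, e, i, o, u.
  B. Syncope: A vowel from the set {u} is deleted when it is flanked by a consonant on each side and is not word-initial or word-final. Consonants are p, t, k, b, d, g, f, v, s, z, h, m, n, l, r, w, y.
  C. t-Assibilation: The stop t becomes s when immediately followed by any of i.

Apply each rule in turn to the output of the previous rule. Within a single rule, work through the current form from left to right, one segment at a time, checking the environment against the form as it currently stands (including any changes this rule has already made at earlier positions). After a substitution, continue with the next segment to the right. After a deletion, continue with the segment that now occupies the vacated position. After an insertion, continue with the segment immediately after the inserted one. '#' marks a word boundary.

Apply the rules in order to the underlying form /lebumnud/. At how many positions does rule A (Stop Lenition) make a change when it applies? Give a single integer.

A Stop Lenition: [lebumnud] → [levumnud]
B Syncope: [levumnud] → [levmnd]
C t-Assibilation: no change — [levmnd]
Rule A changed 1 position(s).

1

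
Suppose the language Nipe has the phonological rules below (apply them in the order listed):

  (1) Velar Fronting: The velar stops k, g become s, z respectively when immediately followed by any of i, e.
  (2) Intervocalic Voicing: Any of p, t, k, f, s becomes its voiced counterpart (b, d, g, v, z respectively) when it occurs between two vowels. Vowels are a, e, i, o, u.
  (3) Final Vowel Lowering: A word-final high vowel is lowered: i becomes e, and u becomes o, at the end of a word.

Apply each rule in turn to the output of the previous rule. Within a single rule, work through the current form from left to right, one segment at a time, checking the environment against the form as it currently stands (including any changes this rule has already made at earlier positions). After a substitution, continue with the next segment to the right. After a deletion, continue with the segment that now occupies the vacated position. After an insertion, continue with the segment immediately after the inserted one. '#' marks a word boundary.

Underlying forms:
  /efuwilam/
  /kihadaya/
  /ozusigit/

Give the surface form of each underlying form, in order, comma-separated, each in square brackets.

[evuwilam], [sihadaya], [ozuzizit]

/efuwilam/:
  (1) Velar Fronting: no change — [efuwilam]
  (2) Intervocalic Voicing: [efuwilam] → [evuwilam]
  (3) Final Vowel Lowering: no change — [evuwilam]
/kihadaya/:
  (1) Velar Fronting: [kihadaya] → [sihadaya]
  (2) Intervocalic Voicing: no change — [sihadaya]
  (3) Final Vowel Lowering: no change — [sihadaya]
/ozusigit/:
  (1) Velar Fronting: [ozusigit] → [ozusizit]
  (2) Intervocalic Voicing: [ozusizit] → [ozuzizit]
  (3) Final Vowel Lowering: no change — [ozuzizit]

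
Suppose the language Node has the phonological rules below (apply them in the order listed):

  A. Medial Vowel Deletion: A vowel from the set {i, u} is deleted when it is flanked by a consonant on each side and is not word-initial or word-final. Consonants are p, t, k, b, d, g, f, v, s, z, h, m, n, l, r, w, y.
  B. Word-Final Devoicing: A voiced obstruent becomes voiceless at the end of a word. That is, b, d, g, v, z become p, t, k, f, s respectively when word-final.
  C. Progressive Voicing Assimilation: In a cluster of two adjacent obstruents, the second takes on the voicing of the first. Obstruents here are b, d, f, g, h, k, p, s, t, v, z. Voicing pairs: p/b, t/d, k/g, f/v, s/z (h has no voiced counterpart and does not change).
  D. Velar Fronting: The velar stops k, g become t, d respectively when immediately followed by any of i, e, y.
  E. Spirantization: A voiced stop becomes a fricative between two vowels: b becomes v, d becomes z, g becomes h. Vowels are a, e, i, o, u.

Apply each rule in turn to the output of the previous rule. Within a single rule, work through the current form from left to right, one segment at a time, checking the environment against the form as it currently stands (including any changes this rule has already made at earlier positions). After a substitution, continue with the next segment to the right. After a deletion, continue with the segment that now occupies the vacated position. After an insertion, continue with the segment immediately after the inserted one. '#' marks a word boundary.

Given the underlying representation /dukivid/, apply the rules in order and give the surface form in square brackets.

[dgvd]

A Medial Vowel Deletion: [dukivid] → [dkvd]
B Word-Final Devoicing: [dkvd] → [dkvt]
C Progressive Voicing Assimilation: [dkvt] → [dgvd]
D Velar Fronting: no change — [dgvd]
E Spirantization: no change — [dgvd]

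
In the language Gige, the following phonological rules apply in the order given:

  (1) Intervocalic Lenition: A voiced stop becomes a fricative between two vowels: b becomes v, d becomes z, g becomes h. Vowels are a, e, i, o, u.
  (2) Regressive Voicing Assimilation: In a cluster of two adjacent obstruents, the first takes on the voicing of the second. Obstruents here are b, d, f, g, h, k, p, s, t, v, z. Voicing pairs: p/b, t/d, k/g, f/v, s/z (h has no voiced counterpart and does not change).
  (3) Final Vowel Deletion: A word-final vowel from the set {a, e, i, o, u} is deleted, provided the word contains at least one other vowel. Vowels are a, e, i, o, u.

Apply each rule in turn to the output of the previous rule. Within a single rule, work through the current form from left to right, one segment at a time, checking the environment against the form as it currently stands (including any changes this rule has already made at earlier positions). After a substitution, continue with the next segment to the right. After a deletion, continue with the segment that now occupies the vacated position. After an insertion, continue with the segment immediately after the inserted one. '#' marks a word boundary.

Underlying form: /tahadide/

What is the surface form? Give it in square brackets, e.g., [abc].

(1) Intervocalic Lenition: [tahadide] → [tahazize]
(2) Regressive Voicing Assimilation: no change — [tahazize]
(3) Final Vowel Deletion: [tahazize] → [tahaziz]

[tahaziz]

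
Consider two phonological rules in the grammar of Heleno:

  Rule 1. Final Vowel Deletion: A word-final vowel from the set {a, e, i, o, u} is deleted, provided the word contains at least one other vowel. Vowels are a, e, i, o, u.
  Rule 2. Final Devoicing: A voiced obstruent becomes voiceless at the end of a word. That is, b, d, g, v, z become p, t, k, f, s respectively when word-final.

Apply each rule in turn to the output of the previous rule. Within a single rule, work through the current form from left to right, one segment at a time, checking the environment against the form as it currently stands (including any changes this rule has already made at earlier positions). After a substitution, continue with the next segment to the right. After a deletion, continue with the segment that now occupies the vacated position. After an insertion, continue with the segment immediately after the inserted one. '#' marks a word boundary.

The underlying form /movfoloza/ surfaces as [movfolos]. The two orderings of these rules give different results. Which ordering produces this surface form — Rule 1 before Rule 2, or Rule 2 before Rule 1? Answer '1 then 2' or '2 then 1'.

Order 1 then 2:
  1 Final Vowel Deletion: [movfoloza] → [movfoloz]
  2 Final Devoicing: [movfoloz] → [movfolos]
  result: [movfolos]
Order 2 then 1:
  2 Final Devoicing: no change — [movfoloza]
  1 Final Vowel Deletion: [movfoloza] → [movfoloz]
  result: [movfoloz]

1 then 2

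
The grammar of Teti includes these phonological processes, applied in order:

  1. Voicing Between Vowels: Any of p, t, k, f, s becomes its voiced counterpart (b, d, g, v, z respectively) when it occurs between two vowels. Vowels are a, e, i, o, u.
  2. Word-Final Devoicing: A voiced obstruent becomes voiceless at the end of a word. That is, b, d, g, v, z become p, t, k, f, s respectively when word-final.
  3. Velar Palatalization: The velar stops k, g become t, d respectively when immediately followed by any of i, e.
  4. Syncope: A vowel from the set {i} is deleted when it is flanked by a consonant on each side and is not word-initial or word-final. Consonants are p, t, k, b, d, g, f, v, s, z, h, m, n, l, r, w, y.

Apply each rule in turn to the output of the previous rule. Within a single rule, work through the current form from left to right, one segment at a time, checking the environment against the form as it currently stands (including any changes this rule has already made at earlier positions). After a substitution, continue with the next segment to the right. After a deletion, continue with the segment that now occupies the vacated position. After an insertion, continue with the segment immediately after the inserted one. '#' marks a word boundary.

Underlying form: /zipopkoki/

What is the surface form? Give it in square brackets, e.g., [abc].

[zbopkodi]

1 Voicing Between Vowels: [zipopkoki] → [zibopkogi]
2 Word-Final Devoicing: no change — [zibopkogi]
3 Velar Palatalization: [zibopkogi] → [zibopkodi]
4 Syncope: [zibopkodi] → [zbopkodi]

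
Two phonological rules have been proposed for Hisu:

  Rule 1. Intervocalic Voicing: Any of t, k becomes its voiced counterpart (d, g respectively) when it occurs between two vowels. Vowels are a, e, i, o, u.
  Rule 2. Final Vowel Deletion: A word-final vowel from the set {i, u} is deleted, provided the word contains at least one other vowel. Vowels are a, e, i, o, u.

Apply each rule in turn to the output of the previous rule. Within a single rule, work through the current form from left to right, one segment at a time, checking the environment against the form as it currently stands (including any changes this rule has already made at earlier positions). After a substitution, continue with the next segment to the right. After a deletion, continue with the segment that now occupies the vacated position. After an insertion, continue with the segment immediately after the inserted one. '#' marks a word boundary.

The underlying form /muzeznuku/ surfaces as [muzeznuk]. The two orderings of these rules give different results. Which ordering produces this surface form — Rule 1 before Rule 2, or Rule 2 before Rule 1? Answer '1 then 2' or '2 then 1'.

Order 1 then 2:
  1 Intervocalic Voicing: [muzeznuku] → [muzeznugu]
  2 Final Vowel Deletion: [muzeznugu] → [muzeznug]
  result: [muzeznug]
Order 2 then 1:
  2 Final Vowel Deletion: [muzeznuku] → [muzeznuk]
  1 Intervocalic Voicing: no change — [muzeznuk]
  result: [muzeznuk]

2 then 1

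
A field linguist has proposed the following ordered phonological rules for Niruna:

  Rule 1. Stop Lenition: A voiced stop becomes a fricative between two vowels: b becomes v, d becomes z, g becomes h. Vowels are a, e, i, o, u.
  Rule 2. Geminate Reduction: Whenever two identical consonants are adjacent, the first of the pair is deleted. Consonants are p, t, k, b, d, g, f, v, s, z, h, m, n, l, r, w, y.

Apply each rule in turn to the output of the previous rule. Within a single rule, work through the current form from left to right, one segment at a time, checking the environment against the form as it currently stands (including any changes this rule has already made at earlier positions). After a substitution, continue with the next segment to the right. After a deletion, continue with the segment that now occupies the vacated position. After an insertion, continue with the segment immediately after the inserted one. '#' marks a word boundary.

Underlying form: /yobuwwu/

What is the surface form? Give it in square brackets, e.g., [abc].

[yovuwu]

Rule 1 Stop Lenition: [yobuwwu] → [yovuwwu]
Rule 2 Geminate Reduction: [yovuwwu] → [yovuwu]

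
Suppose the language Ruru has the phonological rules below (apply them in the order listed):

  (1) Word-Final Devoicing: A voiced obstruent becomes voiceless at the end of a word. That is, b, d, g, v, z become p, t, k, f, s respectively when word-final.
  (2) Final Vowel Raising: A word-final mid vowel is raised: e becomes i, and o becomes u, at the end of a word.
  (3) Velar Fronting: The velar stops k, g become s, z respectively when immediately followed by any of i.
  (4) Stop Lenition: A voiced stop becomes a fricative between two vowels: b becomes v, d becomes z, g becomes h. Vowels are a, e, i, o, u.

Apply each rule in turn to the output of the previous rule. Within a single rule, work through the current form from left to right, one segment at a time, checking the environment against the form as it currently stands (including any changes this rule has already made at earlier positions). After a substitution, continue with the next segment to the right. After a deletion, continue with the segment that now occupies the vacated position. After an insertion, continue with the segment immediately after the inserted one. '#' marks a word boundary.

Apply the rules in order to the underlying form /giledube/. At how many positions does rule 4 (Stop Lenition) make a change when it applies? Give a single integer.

2

(1) Word-Final Devoicing: no change — [giledube]
(2) Final Vowel Raising: [giledube] → [giledubi]
(3) Velar Fronting: [giledubi] → [ziledubi]
(4) Stop Lenition: [ziledubi] → [zilezuvi]
Rule 4 changed 2 position(s).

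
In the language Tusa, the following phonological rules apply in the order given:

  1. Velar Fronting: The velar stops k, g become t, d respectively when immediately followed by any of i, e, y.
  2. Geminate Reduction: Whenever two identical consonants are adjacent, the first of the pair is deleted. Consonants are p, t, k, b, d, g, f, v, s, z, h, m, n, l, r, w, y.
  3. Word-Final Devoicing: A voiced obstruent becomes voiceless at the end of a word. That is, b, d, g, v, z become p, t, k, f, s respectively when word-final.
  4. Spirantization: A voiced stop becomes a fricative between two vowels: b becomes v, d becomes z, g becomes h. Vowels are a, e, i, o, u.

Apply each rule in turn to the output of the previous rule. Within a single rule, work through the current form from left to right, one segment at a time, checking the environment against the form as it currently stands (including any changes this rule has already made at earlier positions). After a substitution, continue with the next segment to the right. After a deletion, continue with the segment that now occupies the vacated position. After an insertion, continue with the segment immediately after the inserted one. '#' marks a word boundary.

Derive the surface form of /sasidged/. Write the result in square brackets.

1 Velar Fronting: [sasidged] → [sasidded]
2 Geminate Reduction: [sasidded] → [sasided]
3 Word-Final Devoicing: [sasided] → [sasidet]
4 Spirantization: [sasidet] → [sasizet]

[sasizet]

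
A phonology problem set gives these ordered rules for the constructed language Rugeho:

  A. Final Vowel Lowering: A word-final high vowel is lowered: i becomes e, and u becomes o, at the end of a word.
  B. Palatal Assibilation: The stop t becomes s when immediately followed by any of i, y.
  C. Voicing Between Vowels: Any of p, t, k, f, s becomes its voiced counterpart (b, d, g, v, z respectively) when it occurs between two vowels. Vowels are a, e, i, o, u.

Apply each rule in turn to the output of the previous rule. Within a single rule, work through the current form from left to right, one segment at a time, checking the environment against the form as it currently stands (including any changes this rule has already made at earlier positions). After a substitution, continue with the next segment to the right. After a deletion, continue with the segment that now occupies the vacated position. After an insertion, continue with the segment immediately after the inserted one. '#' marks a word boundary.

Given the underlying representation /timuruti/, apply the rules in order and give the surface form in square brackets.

[simurude]

A Final Vowel Lowering: [timuruti] → [timurute]
B Palatal Assibilation: [timurute] → [simurute]
C Voicing Between Vowels: [simurute] → [simurude]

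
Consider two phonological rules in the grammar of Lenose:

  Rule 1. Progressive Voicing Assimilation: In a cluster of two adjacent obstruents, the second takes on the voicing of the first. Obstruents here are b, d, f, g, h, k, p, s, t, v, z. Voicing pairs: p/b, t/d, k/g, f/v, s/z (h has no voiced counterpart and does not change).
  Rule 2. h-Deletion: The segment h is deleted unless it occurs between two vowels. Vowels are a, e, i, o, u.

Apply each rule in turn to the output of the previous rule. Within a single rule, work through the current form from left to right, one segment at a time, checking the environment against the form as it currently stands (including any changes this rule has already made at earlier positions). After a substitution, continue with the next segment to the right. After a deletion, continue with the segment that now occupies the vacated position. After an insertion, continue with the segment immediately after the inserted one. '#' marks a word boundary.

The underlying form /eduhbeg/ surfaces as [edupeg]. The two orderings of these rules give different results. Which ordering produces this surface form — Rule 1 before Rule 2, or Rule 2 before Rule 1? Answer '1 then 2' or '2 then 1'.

Order 1 then 2:
  1 Progressive Voicing Assimilation: [eduhbeg] → [eduhpeg]
  2 h-Deletion: [eduhpeg] → [edupeg]
  result: [edupeg]
Order 2 then 1:
  2 h-Deletion: [eduhbeg] → [edubeg]
  1 Progressive Voicing Assimilation: no change — [edubeg]
  result: [edubeg]

1 then 2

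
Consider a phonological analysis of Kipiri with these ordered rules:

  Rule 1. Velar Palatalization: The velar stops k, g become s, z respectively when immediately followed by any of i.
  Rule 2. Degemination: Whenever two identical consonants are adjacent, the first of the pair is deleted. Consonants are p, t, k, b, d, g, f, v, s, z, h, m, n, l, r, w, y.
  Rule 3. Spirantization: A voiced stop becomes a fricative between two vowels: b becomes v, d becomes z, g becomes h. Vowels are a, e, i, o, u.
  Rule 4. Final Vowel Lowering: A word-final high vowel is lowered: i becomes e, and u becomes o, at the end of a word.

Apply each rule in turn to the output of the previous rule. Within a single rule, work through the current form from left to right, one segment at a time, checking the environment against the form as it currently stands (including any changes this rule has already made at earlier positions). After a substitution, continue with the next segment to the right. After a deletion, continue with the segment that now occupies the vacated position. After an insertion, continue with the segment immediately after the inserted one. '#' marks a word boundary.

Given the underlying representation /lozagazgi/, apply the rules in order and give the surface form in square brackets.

[lozahaze]

Rule 1 Velar Palatalization: [lozagazgi] → [lozagazzi]
Rule 2 Degemination: [lozagazzi] → [lozagazi]
Rule 3 Spirantization: [lozagazi] → [lozahazi]
Rule 4 Final Vowel Lowering: [lozahazi] → [lozahaze]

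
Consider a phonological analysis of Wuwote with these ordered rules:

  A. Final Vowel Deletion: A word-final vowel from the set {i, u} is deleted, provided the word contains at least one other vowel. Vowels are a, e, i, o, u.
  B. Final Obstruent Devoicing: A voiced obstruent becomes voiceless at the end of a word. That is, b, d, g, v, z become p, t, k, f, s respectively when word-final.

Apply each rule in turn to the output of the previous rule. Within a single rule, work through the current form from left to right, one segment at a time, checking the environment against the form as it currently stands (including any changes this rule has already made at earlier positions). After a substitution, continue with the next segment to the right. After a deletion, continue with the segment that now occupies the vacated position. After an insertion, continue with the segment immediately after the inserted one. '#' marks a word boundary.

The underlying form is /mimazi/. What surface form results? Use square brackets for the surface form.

A Final Vowel Deletion: [mimazi] → [mimaz]
B Final Obstruent Devoicing: [mimaz] → [mimas]

[mimas]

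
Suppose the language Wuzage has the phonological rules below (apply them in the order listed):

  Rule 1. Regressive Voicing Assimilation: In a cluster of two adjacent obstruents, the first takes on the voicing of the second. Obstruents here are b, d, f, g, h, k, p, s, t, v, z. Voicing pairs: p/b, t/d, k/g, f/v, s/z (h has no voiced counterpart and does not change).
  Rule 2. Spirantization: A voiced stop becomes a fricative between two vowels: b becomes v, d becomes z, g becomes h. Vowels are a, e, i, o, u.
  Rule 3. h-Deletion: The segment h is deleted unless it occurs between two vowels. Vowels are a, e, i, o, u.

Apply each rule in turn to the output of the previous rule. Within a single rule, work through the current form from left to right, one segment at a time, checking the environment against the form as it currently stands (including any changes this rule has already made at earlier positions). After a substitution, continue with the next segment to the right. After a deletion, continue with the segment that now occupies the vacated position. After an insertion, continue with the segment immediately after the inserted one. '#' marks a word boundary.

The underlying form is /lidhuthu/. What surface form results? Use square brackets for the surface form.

[litutu]

Rule 1 Regressive Voicing Assimilation: [lidhuthu] → [lithuthu]
Rule 2 Spirantization: no change — [lithuthu]
Rule 3 h-Deletion: [lithuthu] → [litutu]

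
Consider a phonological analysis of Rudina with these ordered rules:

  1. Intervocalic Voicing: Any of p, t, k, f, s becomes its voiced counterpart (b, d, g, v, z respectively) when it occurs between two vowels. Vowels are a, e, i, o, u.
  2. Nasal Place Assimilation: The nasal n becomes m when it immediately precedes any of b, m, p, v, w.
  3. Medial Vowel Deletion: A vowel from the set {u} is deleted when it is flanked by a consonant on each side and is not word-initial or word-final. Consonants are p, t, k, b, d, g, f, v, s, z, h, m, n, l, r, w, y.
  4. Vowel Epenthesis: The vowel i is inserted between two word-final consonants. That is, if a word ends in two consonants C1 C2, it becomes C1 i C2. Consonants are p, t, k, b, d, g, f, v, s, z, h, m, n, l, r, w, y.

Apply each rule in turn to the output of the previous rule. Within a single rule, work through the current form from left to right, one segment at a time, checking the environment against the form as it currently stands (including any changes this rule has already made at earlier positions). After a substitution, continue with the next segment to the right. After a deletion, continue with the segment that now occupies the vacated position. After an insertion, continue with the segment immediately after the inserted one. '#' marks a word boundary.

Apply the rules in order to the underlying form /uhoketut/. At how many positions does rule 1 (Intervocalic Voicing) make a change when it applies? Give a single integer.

2

1 Intervocalic Voicing: [uhoketut] → [uhogedut]
2 Nasal Place Assimilation: no change — [uhogedut]
3 Medial Vowel Deletion: [uhogedut] → [uhogedt]
4 Vowel Epenthesis: [uhogedt] → [uhogedit]
Rule 1 changed 2 position(s).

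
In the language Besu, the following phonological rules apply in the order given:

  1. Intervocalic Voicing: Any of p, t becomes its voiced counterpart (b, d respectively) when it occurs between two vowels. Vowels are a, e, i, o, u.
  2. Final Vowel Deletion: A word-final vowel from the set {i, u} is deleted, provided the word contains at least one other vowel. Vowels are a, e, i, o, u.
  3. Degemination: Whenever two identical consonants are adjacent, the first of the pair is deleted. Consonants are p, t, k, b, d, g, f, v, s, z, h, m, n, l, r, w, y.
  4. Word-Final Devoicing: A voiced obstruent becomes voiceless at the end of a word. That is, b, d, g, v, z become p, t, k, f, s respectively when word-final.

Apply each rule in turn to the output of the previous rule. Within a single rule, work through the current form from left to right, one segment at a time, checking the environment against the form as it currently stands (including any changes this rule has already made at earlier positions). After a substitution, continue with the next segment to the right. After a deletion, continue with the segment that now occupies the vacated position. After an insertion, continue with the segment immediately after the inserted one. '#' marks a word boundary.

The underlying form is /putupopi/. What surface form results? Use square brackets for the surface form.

1 Intervocalic Voicing: [putupopi] → [pudubobi]
2 Final Vowel Deletion: [pudubobi] → [pudubob]
3 Degemination: no change — [pudubob]
4 Word-Final Devoicing: [pudubob] → [pudubop]

[pudubop]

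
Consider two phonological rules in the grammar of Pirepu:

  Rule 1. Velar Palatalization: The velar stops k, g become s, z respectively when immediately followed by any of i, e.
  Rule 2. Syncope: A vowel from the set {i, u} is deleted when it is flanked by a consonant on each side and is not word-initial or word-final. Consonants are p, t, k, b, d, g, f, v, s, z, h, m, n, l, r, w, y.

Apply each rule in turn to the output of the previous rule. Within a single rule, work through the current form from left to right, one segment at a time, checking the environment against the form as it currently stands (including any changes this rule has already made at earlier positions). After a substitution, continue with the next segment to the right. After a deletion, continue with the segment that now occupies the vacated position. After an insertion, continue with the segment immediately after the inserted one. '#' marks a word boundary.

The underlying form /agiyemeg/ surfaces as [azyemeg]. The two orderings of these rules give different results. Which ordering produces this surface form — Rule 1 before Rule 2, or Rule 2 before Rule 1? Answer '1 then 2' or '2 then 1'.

1 then 2

Order 1 then 2:
  1 Velar Palatalization: [agiyemeg] → [aziyemeg]
  2 Syncope: [aziyemeg] → [azyemeg]
  result: [azyemeg]
Order 2 then 1:
  2 Syncope: [agiyemeg] → [agyemeg]
  1 Velar Palatalization: no change — [agyemeg]
  result: [agyemeg]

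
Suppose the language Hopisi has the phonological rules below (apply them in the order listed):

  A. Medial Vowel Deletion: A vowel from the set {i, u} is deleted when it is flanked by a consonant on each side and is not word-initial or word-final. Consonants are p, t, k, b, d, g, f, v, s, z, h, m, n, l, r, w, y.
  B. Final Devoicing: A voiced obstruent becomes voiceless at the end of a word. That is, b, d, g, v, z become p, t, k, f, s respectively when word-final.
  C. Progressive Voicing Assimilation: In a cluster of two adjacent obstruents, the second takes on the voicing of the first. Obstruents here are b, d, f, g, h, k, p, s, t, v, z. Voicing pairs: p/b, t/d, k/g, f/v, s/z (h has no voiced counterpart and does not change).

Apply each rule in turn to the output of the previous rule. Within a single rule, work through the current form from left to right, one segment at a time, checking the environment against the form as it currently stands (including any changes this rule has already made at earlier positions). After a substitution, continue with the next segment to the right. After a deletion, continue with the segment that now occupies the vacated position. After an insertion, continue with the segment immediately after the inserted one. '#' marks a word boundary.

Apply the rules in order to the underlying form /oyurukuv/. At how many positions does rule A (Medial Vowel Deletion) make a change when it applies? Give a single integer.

3

A Medial Vowel Deletion: [oyurukuv] → [oyrkv]
B Final Devoicing: [oyrkv] → [oyrkf]
C Progressive Voicing Assimilation: no change — [oyrkf]
Rule A changed 3 position(s).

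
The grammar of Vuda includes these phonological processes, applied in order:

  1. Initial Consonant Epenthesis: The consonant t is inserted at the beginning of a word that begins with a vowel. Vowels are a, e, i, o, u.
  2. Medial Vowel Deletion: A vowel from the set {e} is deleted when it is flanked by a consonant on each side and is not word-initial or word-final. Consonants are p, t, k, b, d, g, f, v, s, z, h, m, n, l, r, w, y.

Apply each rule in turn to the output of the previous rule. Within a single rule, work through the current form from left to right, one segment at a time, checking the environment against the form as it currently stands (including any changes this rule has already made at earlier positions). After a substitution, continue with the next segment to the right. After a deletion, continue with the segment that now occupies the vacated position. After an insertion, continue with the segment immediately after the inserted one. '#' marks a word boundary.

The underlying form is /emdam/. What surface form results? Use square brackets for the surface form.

[tmdam]

1 Initial Consonant Epenthesis: [emdam] → [temdam]
2 Medial Vowel Deletion: [temdam] → [tmdam]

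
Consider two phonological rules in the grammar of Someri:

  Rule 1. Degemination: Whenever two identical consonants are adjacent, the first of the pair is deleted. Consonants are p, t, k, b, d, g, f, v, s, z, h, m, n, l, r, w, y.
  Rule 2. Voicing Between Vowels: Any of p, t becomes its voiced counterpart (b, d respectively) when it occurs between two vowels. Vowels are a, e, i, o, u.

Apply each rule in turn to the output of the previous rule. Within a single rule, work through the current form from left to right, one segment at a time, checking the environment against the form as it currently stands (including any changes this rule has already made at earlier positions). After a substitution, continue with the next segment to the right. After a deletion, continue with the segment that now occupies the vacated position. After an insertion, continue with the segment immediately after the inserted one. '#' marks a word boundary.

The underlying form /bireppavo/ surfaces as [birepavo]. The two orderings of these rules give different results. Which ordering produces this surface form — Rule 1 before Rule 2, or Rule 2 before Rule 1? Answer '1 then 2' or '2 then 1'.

2 then 1

Order 1 then 2:
  1 Degemination: [bireppavo] → [birepavo]
  2 Voicing Between Vowels: [birepavo] → [birebavo]
  result: [birebavo]
Order 2 then 1:
  2 Voicing Between Vowels: no change — [bireppavo]
  1 Degemination: [bireppavo] → [birepavo]
  result: [birepavo]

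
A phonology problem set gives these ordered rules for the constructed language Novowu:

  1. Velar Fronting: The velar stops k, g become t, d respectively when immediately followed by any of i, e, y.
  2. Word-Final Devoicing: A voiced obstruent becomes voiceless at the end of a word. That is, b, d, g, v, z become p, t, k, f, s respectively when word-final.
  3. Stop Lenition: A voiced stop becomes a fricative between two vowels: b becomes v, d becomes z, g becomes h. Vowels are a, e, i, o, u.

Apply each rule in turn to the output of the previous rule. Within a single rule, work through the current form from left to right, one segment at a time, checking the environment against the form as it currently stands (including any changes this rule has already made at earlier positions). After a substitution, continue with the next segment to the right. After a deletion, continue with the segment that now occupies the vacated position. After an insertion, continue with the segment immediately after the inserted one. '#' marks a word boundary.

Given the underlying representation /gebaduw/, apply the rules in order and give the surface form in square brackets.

1 Velar Fronting: [gebaduw] → [debaduw]
2 Word-Final Devoicing: no change — [debaduw]
3 Stop Lenition: [debaduw] → [devazuw]

[devazuw]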